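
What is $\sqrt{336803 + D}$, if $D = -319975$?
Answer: $2 \sqrt{4207} \approx 129.72$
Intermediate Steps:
$\sqrt{336803 + D} = \sqrt{336803 - 319975} = \sqrt{16828} = 2 \sqrt{4207}$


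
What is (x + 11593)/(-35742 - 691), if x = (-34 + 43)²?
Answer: -11674/36433 ≈ -0.32042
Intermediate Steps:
x = 81 (x = 9² = 81)
(x + 11593)/(-35742 - 691) = (81 + 11593)/(-35742 - 691) = 11674/(-36433) = 11674*(-1/36433) = -11674/36433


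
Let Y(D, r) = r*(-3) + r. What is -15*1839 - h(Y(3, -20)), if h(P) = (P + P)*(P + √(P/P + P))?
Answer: -30785 - 80*√41 ≈ -31297.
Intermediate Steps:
Y(D, r) = -2*r (Y(D, r) = -3*r + r = -2*r)
h(P) = 2*P*(P + √(1 + P)) (h(P) = (2*P)*(P + √(1 + P)) = 2*P*(P + √(1 + P)))
-15*1839 - h(Y(3, -20)) = -15*1839 - 2*(-2*(-20))*(-2*(-20) + √(1 - 2*(-20))) = -27585 - 2*40*(40 + √(1 + 40)) = -27585 - 2*40*(40 + √41) = -27585 - (3200 + 80*√41) = -27585 + (-3200 - 80*√41) = -30785 - 80*√41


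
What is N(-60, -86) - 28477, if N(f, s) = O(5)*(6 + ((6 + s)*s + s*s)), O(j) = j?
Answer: 42933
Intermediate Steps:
N(f, s) = 30 + 5*s**2 + 5*s*(6 + s) (N(f, s) = 5*(6 + ((6 + s)*s + s*s)) = 5*(6 + (s*(6 + s) + s**2)) = 5*(6 + (s**2 + s*(6 + s))) = 5*(6 + s**2 + s*(6 + s)) = 30 + 5*s**2 + 5*s*(6 + s))
N(-60, -86) - 28477 = (30 + 10*(-86)**2 + 30*(-86)) - 28477 = (30 + 10*7396 - 2580) - 28477 = (30 + 73960 - 2580) - 28477 = 71410 - 28477 = 42933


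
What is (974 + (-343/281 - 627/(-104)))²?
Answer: 818228347205481/854042176 ≈ 9.5807e+5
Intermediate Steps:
(974 + (-343/281 - 627/(-104)))² = (974 + (-343*1/281 - 627*(-1/104)))² = (974 + (-343/281 + 627/104))² = (974 + 140515/29224)² = (28604691/29224)² = 818228347205481/854042176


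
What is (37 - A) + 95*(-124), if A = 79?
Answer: -11822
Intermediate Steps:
(37 - A) + 95*(-124) = (37 - 1*79) + 95*(-124) = (37 - 79) - 11780 = -42 - 11780 = -11822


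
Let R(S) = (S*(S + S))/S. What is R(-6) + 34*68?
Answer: 2300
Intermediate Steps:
R(S) = 2*S (R(S) = (S*(2*S))/S = (2*S²)/S = 2*S)
R(-6) + 34*68 = 2*(-6) + 34*68 = -12 + 2312 = 2300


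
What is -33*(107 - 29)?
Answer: -2574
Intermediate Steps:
-33*(107 - 29) = -33*78 = -2574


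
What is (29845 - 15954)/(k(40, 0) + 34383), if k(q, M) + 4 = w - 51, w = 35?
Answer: 13891/34363 ≈ 0.40424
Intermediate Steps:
k(q, M) = -20 (k(q, M) = -4 + (35 - 51) = -4 - 16 = -20)
(29845 - 15954)/(k(40, 0) + 34383) = (29845 - 15954)/(-20 + 34383) = 13891/34363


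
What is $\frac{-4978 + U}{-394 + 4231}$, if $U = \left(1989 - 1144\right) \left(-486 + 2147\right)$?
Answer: $\frac{466189}{1279} \approx 364.5$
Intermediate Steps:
$U = 1403545$ ($U = 845 \cdot 1661 = 1403545$)
$\frac{-4978 + U}{-394 + 4231} = \frac{-4978 + 1403545}{-394 + 4231} = \frac{1398567}{3837} = 1398567 \cdot \frac{1}{3837} = \frac{466189}{1279}$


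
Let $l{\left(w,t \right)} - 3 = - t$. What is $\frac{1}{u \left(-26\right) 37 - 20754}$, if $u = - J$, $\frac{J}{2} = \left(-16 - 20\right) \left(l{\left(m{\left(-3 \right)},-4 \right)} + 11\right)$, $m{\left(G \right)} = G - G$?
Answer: $- \frac{1}{1267506} \approx -7.8895 \cdot 10^{-7}$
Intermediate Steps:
$m{\left(G \right)} = 0$
$l{\left(w,t \right)} = 3 - t$
$J = -1296$ ($J = 2 \left(-16 - 20\right) \left(\left(3 - -4\right) + 11\right) = 2 \left(- 36 \left(\left(3 + 4\right) + 11\right)\right) = 2 \left(- 36 \left(7 + 11\right)\right) = 2 \left(\left(-36\right) 18\right) = 2 \left(-648\right) = -1296$)
$u = 1296$ ($u = \left(-1\right) \left(-1296\right) = 1296$)
$\frac{1}{u \left(-26\right) 37 - 20754} = \frac{1}{1296 \left(-26\right) 37 - 20754} = \frac{1}{\left(-33696\right) 37 - 20754} = \frac{1}{-1246752 - 20754} = \frac{1}{-1267506} = - \frac{1}{1267506}$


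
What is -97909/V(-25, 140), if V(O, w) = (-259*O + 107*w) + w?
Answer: -13987/3085 ≈ -4.5339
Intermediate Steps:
V(O, w) = -259*O + 108*w
-97909/V(-25, 140) = -97909/(-259*(-25) + 108*140) = -97909/(6475 + 15120) = -97909/21595 = -97909*1/21595 = -13987/3085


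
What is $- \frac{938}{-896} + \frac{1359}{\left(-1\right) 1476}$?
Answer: $\frac{331}{2624} \approx 0.12614$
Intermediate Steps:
$- \frac{938}{-896} + \frac{1359}{\left(-1\right) 1476} = \left(-938\right) \left(- \frac{1}{896}\right) + \frac{1359}{-1476} = \frac{67}{64} + 1359 \left(- \frac{1}{1476}\right) = \frac{67}{64} - \frac{151}{164} = \frac{331}{2624}$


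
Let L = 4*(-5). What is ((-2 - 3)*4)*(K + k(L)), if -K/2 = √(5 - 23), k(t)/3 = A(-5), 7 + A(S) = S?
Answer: 720 + 120*I*√2 ≈ 720.0 + 169.71*I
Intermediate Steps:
A(S) = -7 + S
L = -20
k(t) = -36 (k(t) = 3*(-7 - 5) = 3*(-12) = -36)
K = -6*I*√2 (K = -2*√(5 - 23) = -6*I*√2 ≈ -8.4853*I)
((-2 - 3)*4)*(K + k(L)) = ((-2 - 3)*4)*(-6*I*√2 - 36) = (-5*4)*(-36 - 6*I*√2) = -20*(-36 - 6*I*√2) = 720 + 120*I*√2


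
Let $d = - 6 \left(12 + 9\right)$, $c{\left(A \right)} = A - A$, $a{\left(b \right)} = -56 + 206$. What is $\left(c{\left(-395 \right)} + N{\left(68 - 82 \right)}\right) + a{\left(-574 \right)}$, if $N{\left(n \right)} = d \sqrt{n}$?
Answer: $150 - 126 i \sqrt{14} \approx 150.0 - 471.45 i$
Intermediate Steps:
$a{\left(b \right)} = 150$
$c{\left(A \right)} = 0$
$d = -126$ ($d = \left(-6\right) 21 = -126$)
$N{\left(n \right)} = - 126 \sqrt{n}$
$\left(c{\left(-395 \right)} + N{\left(68 - 82 \right)}\right) + a{\left(-574 \right)} = \left(0 - 126 \sqrt{68 - 82}\right) + 150 = \left(0 - 126 \sqrt{-14}\right) + 150 = \left(0 - 126 i \sqrt{14}\right) + 150 = - 126 i \sqrt{14} + 150 = 150 - 126 i \sqrt{14}$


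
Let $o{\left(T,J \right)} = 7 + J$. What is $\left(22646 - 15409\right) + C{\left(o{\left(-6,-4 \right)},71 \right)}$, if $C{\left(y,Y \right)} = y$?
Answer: $7240$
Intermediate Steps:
$\left(22646 - 15409\right) + C{\left(o{\left(-6,-4 \right)},71 \right)} = \left(22646 - 15409\right) + \left(7 - 4\right) = 7237 + 3 = 7240$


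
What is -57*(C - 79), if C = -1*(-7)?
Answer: 4104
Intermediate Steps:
C = 7
-57*(C - 79) = -57*(7 - 79) = -57*(-72) = 4104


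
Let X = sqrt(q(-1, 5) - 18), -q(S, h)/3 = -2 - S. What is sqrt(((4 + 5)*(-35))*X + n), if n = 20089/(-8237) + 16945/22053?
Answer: sqrt(-55121272734427872 - 10394031788158637115*I*sqrt(15))/181650561 ≈ 24.681 - 24.715*I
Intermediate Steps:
q(S, h) = 6 + 3*S (q(S, h) = -3*(-2 - S) = 6 + 3*S)
n = -303446752/181650561 (n = 20089*(-1/8237) + 16945*(1/22053) = -20089/8237 + 16945/22053 = -303446752/181650561 ≈ -1.6705)
X = I*sqrt(15) (X = sqrt((6 + 3*(-1)) - 18) = sqrt((6 - 3) - 18) = sqrt(3 - 18) = sqrt(-15) = I*sqrt(15) ≈ 3.873*I)
sqrt(((4 + 5)*(-35))*X + n) = sqrt(((4 + 5)*(-35))*(I*sqrt(15)) - 303446752/181650561) = sqrt((9*(-35))*(I*sqrt(15)) - 303446752/181650561) = sqrt(-315*I*sqrt(15) - 303446752/181650561) = sqrt(-303446752/181650561 - 315*I*sqrt(15))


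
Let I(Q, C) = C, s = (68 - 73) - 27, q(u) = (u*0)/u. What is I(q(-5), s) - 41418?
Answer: -41450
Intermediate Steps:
q(u) = 0 (q(u) = 0/u = 0)
s = -32 (s = -5 - 27 = -32)
I(q(-5), s) - 41418 = -32 - 41418 = -41450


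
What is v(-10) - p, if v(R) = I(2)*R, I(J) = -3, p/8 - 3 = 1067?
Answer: -8530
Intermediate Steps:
p = 8560 (p = 24 + 8*1067 = 24 + 8536 = 8560)
v(R) = -3*R
v(-10) - p = -3*(-10) - 1*8560 = 30 - 8560 = -8530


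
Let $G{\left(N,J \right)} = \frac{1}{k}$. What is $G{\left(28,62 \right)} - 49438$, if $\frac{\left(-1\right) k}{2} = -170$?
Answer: $- \frac{16808919}{340} \approx -49438.0$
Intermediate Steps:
$k = 340$ ($k = \left(-2\right) \left(-170\right) = 340$)
$G{\left(N,J \right)} = \frac{1}{340}$
$G{\left(28,62 \right)} - 49438 = \frac{1}{340} - 49438 = - \frac{16808919}{340}$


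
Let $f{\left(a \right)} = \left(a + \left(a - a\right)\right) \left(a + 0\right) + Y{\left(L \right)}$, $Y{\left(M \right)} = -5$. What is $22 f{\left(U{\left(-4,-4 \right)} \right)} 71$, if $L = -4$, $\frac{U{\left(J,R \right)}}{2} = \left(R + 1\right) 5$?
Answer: $1397990$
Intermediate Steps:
$U{\left(J,R \right)} = 10 + 10 R$ ($U{\left(J,R \right)} = 2 \left(R + 1\right) 5 = 2 \left(1 + R\right) 5 = 2 \left(5 + 5 R\right) = 10 + 10 R$)
$f{\left(a \right)} = -5 + a^{2}$ ($f{\left(a \right)} = \left(a + \left(a - a\right)\right) \left(a + 0\right) - 5 = \left(a + 0\right) a - 5 = a a - 5 = a^{2} - 5 = -5 + a^{2}$)
$22 f{\left(U{\left(-4,-4 \right)} \right)} 71 = 22 \left(-5 + \left(10 + 10 \left(-4\right)\right)^{2}\right) 71 = 22 \left(-5 + \left(10 - 40\right)^{2}\right) 71 = 22 \left(-5 + \left(-30\right)^{2}\right) 71 = 22 \left(-5 + 900\right) 71 = 22 \cdot 895 \cdot 71 = 19690 \cdot 71 = 1397990$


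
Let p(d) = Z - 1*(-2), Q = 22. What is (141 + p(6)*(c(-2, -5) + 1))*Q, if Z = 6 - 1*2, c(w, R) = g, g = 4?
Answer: 3762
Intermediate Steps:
c(w, R) = 4
Z = 4 (Z = 6 - 2 = 4)
p(d) = 6 (p(d) = 4 - 1*(-2) = 4 + 2 = 6)
(141 + p(6)*(c(-2, -5) + 1))*Q = (141 + 6*(4 + 1))*22 = (141 + 6*5)*22 = (141 + 30)*22 = 171*22 = 3762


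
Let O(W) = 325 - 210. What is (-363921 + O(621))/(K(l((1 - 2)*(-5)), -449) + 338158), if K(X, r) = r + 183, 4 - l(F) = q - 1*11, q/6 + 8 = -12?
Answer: -181903/168946 ≈ -1.0767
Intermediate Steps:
q = -120 (q = -48 + 6*(-12) = -48 - 72 = -120)
O(W) = 115
l(F) = 135 (l(F) = 4 - (-120 - 1*11) = 4 - (-120 - 11) = 4 - 1*(-131) = 4 + 131 = 135)
K(X, r) = 183 + r
(-363921 + O(621))/(K(l((1 - 2)*(-5)), -449) + 338158) = (-363921 + 115)/((183 - 449) + 338158) = -363806/(-266 + 338158) = -363806/337892 = -363806*1/337892 = -181903/168946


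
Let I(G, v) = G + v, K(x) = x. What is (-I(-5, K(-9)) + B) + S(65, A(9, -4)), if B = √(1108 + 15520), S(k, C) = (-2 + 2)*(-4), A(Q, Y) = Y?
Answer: 14 + 2*√4157 ≈ 142.95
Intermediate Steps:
S(k, C) = 0 (S(k, C) = 0*(-4) = 0)
B = 2*√4157 (B = √16628 = 2*√4157 ≈ 128.95)
(-I(-5, K(-9)) + B) + S(65, A(9, -4)) = (-(-5 - 9) + 2*√4157) + 0 = (-1*(-14) + 2*√4157) + 0 = (14 + 2*√4157) + 0 = 14 + 2*√4157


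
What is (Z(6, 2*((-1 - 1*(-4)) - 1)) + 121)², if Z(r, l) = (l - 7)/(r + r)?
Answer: 233289/16 ≈ 14581.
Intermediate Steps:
Z(r, l) = (-7 + l)/(2*r) (Z(r, l) = (-7 + l)/((2*r)) = (-7 + l)*(1/(2*r)) = (-7 + l)/(2*r))
(Z(6, 2*((-1 - 1*(-4)) - 1)) + 121)² = ((½)*(-7 + 2*((-1 - 1*(-4)) - 1))/6 + 121)² = ((½)*(⅙)*(-7 + 2*((-1 + 4) - 1)) + 121)² = ((½)*(⅙)*(-7 + 2*(3 - 1)) + 121)² = ((½)*(⅙)*(-7 + 2*2) + 121)² = ((½)*(⅙)*(-7 + 4) + 121)² = ((½)*(⅙)*(-3) + 121)² = (-¼ + 121)² = (483/4)² = 233289/16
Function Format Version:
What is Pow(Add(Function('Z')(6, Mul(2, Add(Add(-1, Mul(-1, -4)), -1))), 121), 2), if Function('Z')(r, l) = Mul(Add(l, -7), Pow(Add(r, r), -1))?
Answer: Rational(233289, 16) ≈ 14581.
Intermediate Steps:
Function('Z')(r, l) = Mul(Rational(1, 2), Pow(r, -1), Add(-7, l)) (Function('Z')(r, l) = Mul(Add(-7, l), Pow(Mul(2, r), -1)) = Mul(Add(-7, l), Mul(Rational(1, 2), Pow(r, -1))) = Mul(Rational(1, 2), Pow(r, -1), Add(-7, l)))
Pow(Add(Function('Z')(6, Mul(2, Add(Add(-1, Mul(-1, -4)), -1))), 121), 2) = Pow(Add(Mul(Rational(1, 2), Pow(6, -1), Add(-7, Mul(2, Add(Add(-1, Mul(-1, -4)), -1)))), 121), 2) = Pow(Add(Mul(Rational(1, 2), Rational(1, 6), Add(-7, Mul(2, Add(Add(-1, 4), -1)))), 121), 2) = Pow(Add(Mul(Rational(1, 2), Rational(1, 6), Add(-7, Mul(2, Add(3, -1)))), 121), 2) = Pow(Add(Mul(Rational(1, 2), Rational(1, 6), Add(-7, Mul(2, 2))), 121), 2) = Pow(Add(Mul(Rational(1, 2), Rational(1, 6), Add(-7, 4)), 121), 2) = Pow(Add(Mul(Rational(1, 2), Rational(1, 6), -3), 121), 2) = Pow(Add(Rational(-1, 4), 121), 2) = Pow(Rational(483, 4), 2) = Rational(233289, 16)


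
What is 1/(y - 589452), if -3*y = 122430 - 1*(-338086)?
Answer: -3/2228872 ≈ -1.3460e-6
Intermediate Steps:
y = -460516/3 (y = -(122430 - 1*(-338086))/3 = -(122430 + 338086)/3 = -⅓*460516 = -460516/3 ≈ -1.5351e+5)
1/(y - 589452) = 1/(-460516/3 - 589452) = 1/(-2228872/3) = -3/2228872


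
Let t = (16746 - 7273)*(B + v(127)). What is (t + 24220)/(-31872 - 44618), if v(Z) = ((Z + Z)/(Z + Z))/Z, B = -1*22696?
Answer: 27301814003/9714230 ≈ 2810.5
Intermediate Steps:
B = -22696
v(Z) = 1/Z (v(Z) = ((2*Z)/((2*Z)))/Z = ((2*Z)*(1/(2*Z)))/Z = 1/Z)
t = -27304889943/127 (t = (16746 - 7273)*(-22696 + 1/127) = 9473*(-22696 + 1/127) = 9473*(-2882391/127) = -27304889943/127 ≈ -2.1500e+8)
(t + 24220)/(-31872 - 44618) = (-27304889943/127 + 24220)/(-31872 - 44618) = -27301814003/127/(-76490) = -27301814003/127*(-1/76490) = 27301814003/9714230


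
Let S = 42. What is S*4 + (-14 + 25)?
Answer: 179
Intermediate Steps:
S*4 + (-14 + 25) = 42*4 + (-14 + 25) = 168 + 11 = 179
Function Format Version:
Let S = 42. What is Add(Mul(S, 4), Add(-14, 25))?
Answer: 179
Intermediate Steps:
Add(Mul(S, 4), Add(-14, 25)) = Add(Mul(42, 4), Add(-14, 25)) = Add(168, 11) = 179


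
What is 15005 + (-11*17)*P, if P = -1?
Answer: 15192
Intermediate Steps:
15005 + (-11*17)*P = 15005 - 11*17*(-1) = 15005 - 187*(-1) = 15005 + 187 = 15192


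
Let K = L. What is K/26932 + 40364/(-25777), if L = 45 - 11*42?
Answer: -1097832257/694226164 ≈ -1.5814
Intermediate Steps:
L = -417 (L = 45 - 462 = -417)
K = -417
K/26932 + 40364/(-25777) = -417/26932 + 40364/(-25777) = -417*1/26932 + 40364*(-1/25777) = -417/26932 - 40364/25777 = -1097832257/694226164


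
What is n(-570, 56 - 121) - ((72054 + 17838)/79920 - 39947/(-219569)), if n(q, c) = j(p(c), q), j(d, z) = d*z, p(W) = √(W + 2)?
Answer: -636946133/487443180 - 1710*I*√7 ≈ -1.3067 - 4524.2*I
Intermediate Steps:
p(W) = √(2 + W)
n(q, c) = q*√(2 + c) (n(q, c) = √(2 + c)*q = q*√(2 + c))
n(-570, 56 - 121) - ((72054 + 17838)/79920 - 39947/(-219569)) = -570*√(2 + (56 - 121)) - ((72054 + 17838)/79920 - 39947/(-219569)) = -570*√(2 - 65) - (89892*(1/79920) - 39947*(-1/219569)) = -1710*I*√7 - (2497/2220 + 39947/219569) = -1710*I*√7 - 1*636946133/487443180 = -1710*I*√7 - 636946133/487443180 = -636946133/487443180 - 1710*I*√7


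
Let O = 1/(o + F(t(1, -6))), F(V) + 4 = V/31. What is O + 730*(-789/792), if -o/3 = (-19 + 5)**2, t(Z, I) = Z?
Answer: -587202779/807444 ≈ -727.24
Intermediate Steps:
F(V) = -4 + V/31
o = -588 (o = -3*(-19 + 5)**2 = -3*(-14)**2 = -3*196 = -588)
O = -31/18351 (O = 1/(-588 + (-4 + (1/31)*1)) = 1/(-588 + (-4 + 1/31)) = 1/(-588 - 123/31) = 1/(-18351/31) = -31/18351 ≈ -0.0016893)
O + 730*(-789/792) = -31/18351 + 730*(-789/792) = -31/18351 + 730*(-789*1/792) = -31/18351 + 730*(-263/264) = -31/18351 - 95995/132 = -587202779/807444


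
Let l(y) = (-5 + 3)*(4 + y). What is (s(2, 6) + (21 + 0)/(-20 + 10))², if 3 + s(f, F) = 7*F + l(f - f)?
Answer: 83521/100 ≈ 835.21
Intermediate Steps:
l(y) = -8 - 2*y (l(y) = -2*(4 + y) = -8 - 2*y)
s(f, F) = -11 + 7*F (s(f, F) = -3 + (7*F + (-8 - 2*(f - f))) = -3 + (7*F + (-8 - 2*0)) = -3 + (7*F + (-8 + 0)) = -3 + (7*F - 8) = -3 + (-8 + 7*F) = -11 + 7*F)
(s(2, 6) + (21 + 0)/(-20 + 10))² = ((-11 + 7*6) + (21 + 0)/(-20 + 10))² = ((-11 + 42) + 21/(-10))² = (31 + 21*(-⅒))² = (31 - 21/10)² = (289/10)² = 83521/100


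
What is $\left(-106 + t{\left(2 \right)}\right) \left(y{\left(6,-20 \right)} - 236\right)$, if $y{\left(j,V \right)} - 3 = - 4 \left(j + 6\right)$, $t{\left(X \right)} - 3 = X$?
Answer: $28381$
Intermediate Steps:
$t{\left(X \right)} = 3 + X$
$y{\left(j,V \right)} = -21 - 4 j$ ($y{\left(j,V \right)} = 3 - 4 \left(j + 6\right) = 3 - 4 \left(6 + j\right) = 3 - \left(24 + 4 j\right) = -21 - 4 j$)
$\left(-106 + t{\left(2 \right)}\right) \left(y{\left(6,-20 \right)} - 236\right) = \left(-106 + \left(3 + 2\right)\right) \left(\left(-21 - 24\right) - 236\right) = \left(-106 + 5\right) \left(\left(-21 - 24\right) - 236\right) = - 101 \left(-45 - 236\right) = \left(-101\right) \left(-281\right) = 28381$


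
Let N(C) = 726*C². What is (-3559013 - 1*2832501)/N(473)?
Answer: -3195757/81213627 ≈ -0.039350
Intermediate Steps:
(-3559013 - 1*2832501)/N(473) = (-3559013 - 1*2832501)/((726*473²)) = (-3559013 - 2832501)/((726*223729)) = -6391514/162427254 = -6391514*1/162427254 = -3195757/81213627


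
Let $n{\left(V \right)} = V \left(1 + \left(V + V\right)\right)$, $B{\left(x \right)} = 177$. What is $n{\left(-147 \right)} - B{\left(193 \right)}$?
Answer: $42894$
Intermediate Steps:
$n{\left(V \right)} = V \left(1 + 2 V\right)$
$n{\left(-147 \right)} - B{\left(193 \right)} = - 147 \left(1 + 2 \left(-147\right)\right) - 177 = - 147 \left(1 - 294\right) - 177 = \left(-147\right) \left(-293\right) - 177 = 43071 - 177 = 42894$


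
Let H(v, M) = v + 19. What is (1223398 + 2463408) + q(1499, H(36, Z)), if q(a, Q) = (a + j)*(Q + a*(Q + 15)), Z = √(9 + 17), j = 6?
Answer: 161689231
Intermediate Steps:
Z = √26 ≈ 5.0990
H(v, M) = 19 + v
q(a, Q) = (6 + a)*(Q + a*(15 + Q)) (q(a, Q) = (a + 6)*(Q + a*(Q + 15)) = (6 + a)*(Q + a*(15 + Q)))
(1223398 + 2463408) + q(1499, H(36, Z)) = (1223398 + 2463408) + (6*(19 + 36) + 15*1499² + 90*1499 + (19 + 36)*1499² + 7*(19 + 36)*1499) = 3686806 + (6*55 + 15*2247001 + 134910 + 55*2247001 + 7*55*1499) = 3686806 + (330 + 33705015 + 134910 + 123585055 + 577115) = 3686806 + 158002425 = 161689231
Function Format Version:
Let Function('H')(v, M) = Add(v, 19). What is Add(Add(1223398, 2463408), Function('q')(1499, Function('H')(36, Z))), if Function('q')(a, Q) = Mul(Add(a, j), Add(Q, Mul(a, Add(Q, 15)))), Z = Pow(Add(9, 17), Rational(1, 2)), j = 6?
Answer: 161689231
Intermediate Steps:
Z = Pow(26, Rational(1, 2)) ≈ 5.0990
Function('H')(v, M) = Add(19, v)
Function('q')(a, Q) = Mul(Add(6, a), Add(Q, Mul(a, Add(15, Q)))) (Function('q')(a, Q) = Mul(Add(a, 6), Add(Q, Mul(a, Add(Q, 15)))) = Mul(Add(6, a), Add(Q, Mul(a, Add(15, Q)))))
Add(Add(1223398, 2463408), Function('q')(1499, Function('H')(36, Z))) = Add(Add(1223398, 2463408), Add(Mul(6, Add(19, 36)), Mul(15, Pow(1499, 2)), Mul(90, 1499), Mul(Add(19, 36), Pow(1499, 2)), Mul(7, Add(19, 36), 1499))) = Add(3686806, Add(Mul(6, 55), Mul(15, 2247001), 134910, Mul(55, 2247001), Mul(7, 55, 1499))) = Add(3686806, Add(330, 33705015, 134910, 123585055, 577115)) = Add(3686806, 158002425) = 161689231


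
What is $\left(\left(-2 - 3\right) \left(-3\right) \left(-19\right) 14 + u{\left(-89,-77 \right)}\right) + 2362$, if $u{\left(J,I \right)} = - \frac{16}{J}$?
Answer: $- \frac{144876}{89} \approx -1627.8$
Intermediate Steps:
$\left(\left(-2 - 3\right) \left(-3\right) \left(-19\right) 14 + u{\left(-89,-77 \right)}\right) + 2362 = \left(\left(-2 - 3\right) \left(-3\right) \left(-19\right) 14 - \frac{16}{-89}\right) + 2362 = \left(\left(-5\right) \left(-3\right) \left(-19\right) 14 - - \frac{16}{89}\right) + 2362 = \left(15 \left(-19\right) 14 + \frac{16}{89}\right) + 2362 = \left(\left(-285\right) 14 + \frac{16}{89}\right) + 2362 = \left(-3990 + \frac{16}{89}\right) + 2362 = - \frac{355094}{89} + 2362 = - \frac{144876}{89}$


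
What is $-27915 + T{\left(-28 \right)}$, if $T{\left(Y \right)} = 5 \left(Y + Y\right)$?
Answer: $-28195$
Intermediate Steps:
$T{\left(Y \right)} = 10 Y$ ($T{\left(Y \right)} = 5 \cdot 2 Y = 10 Y$)
$-27915 + T{\left(-28 \right)} = -27915 + 10 \left(-28\right) = -27915 - 280 = -28195$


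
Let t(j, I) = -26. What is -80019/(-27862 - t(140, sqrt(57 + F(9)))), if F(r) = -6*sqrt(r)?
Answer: 80019/27836 ≈ 2.8747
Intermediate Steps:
-80019/(-27862 - t(140, sqrt(57 + F(9)))) = -80019/(-27862 - 1*(-26)) = -80019/(-27862 + 26) = -80019/(-27836) = -80019*(-1/27836) = 80019/27836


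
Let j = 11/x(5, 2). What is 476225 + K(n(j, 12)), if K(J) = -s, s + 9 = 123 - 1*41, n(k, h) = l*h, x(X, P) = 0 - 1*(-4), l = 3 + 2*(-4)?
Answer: 476152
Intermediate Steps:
l = -5 (l = 3 - 8 = -5)
x(X, P) = 4 (x(X, P) = 0 + 4 = 4)
j = 11/4 ≈ 2.7500
n(k, h) = -5*h
s = 73 (s = -9 + (123 - 1*41) = -9 + (123 - 41) = -9 + 82 = 73)
K(J) = -73 (K(J) = -1*73 = -73)
476225 + K(n(j, 12)) = 476225 - 73 = 476152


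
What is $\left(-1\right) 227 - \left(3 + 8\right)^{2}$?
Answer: $-348$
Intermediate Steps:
$\left(-1\right) 227 - \left(3 + 8\right)^{2} = -227 - 11^{2} = -227 - 121 = -348$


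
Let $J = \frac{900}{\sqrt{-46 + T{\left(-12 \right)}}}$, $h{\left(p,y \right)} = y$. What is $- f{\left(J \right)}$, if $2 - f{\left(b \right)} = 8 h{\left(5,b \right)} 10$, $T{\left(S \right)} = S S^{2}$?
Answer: $-2 - \frac{36000 i \sqrt{1774}}{887} \approx -2.0 - 1709.4 i$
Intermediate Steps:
$T{\left(S \right)} = S^{3}$
$J = - \frac{450 i \sqrt{1774}}{887}$ ($J = \frac{900}{\sqrt{-46 + \left(-12\right)^{3}}} = \frac{900}{\sqrt{-46 - 1728}} = \frac{900}{\sqrt{-1774}} = \frac{900}{i \sqrt{1774}} = 900 \left(- \frac{i \sqrt{1774}}{1774}\right) = - \frac{450 i \sqrt{1774}}{887} \approx - 21.368 i$)
$f{\left(b \right)} = 2 - 80 b$ ($f{\left(b \right)} = 2 - 8 b 10 = 2 - 80 b$)
$- f{\left(J \right)} = - (2 - 80 \left(- \frac{450 i \sqrt{1774}}{887}\right)) = - (2 + \frac{36000 i \sqrt{1774}}{887}) = -2 - \frac{36000 i \sqrt{1774}}{887}$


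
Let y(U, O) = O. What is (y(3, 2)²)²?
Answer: 16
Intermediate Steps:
(y(3, 2)²)² = (2²)² = 4² = 16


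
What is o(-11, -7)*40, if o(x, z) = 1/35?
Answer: 8/7 ≈ 1.1429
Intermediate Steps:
o(x, z) = 1/35 (o(x, z) = 1*(1/35) = 1/35)
o(-11, -7)*40 = (1/35)*40 = 8/7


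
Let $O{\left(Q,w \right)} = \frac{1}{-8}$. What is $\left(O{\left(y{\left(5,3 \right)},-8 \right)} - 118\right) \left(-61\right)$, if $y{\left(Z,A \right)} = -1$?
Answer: $\frac{57645}{8} \approx 7205.6$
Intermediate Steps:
$O{\left(Q,w \right)} = - \frac{1}{8}$
$\left(O{\left(y{\left(5,3 \right)},-8 \right)} - 118\right) \left(-61\right) = \left(- \frac{1}{8} - 118\right) \left(-61\right) = \left(- \frac{945}{8}\right) \left(-61\right) = \frac{57645}{8}$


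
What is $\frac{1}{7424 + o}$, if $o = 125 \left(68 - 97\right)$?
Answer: $\frac{1}{3799} \approx 0.00026323$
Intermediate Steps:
$o = -3625$ ($o = 125 \left(-29\right) = -3625$)
$\frac{1}{7424 + o} = \frac{1}{7424 - 3625} = \frac{1}{3799}$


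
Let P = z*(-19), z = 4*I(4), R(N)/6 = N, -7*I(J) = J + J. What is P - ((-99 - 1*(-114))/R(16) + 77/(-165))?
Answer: 292883/3360 ≈ 87.168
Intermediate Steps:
I(J) = -2*J/7 (I(J) = -(J + J)/7 = -2*J/7)
R(N) = 6*N
z = -32/7 (z = 4*(-2/7*4) = 4*(-8/7) = -32/7 ≈ -4.5714)
P = 608/7 (P = -32/7*(-19) = 608/7 ≈ 86.857)
P - ((-99 - 1*(-114))/R(16) + 77/(-165)) = 608/7 - ((-99 - 1*(-114))/((6*16)) + 77/(-165)) = 608/7 - ((-99 + 114)/96 + 77*(-1/165)) = 608/7 - (15*(1/96) - 7/15) = 608/7 - (5/32 - 7/15) = 608/7 - 1*(-149/480) = 608/7 + 149/480 = 292883/3360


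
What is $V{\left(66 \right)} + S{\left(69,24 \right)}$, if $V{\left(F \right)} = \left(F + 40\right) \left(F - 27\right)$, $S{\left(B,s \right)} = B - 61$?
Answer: $4142$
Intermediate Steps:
$S{\left(B,s \right)} = -61 + B$
$V{\left(F \right)} = \left(-27 + F\right) \left(40 + F\right)$ ($V{\left(F \right)} = \left(40 + F\right) \left(-27 + F\right) = \left(-27 + F\right) \left(40 + F\right)$)
$V{\left(66 \right)} + S{\left(69,24 \right)} = \left(-1080 + 66^{2} + 13 \cdot 66\right) + \left(-61 + 69\right) = \left(-1080 + 4356 + 858\right) + 8 = 4134 + 8 = 4142$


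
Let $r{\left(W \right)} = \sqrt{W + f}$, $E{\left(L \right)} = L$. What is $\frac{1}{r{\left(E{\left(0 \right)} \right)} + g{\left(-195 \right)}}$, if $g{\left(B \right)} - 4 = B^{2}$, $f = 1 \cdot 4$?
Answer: $\frac{1}{38031} \approx 2.6294 \cdot 10^{-5}$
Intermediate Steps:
$f = 4$
$r{\left(W \right)} = \sqrt{4 + W}$ ($r{\left(W \right)} = \sqrt{W + 4} = \sqrt{4 + W}$)
$g{\left(B \right)} = 4 + B^{2}$
$\frac{1}{r{\left(E{\left(0 \right)} \right)} + g{\left(-195 \right)}} = \frac{1}{\sqrt{4 + 0} + \left(4 + \left(-195\right)^{2}\right)} = \frac{1}{\sqrt{4} + \left(4 + 38025\right)} = \frac{1}{2 + 38029} = \frac{1}{38031}$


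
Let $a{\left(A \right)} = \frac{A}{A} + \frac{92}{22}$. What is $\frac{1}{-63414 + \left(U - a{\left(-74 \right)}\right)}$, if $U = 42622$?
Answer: $- \frac{11}{228769} \approx -4.8083 \cdot 10^{-5}$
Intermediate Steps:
$a{\left(A \right)} = \frac{57}{11}$ ($a{\left(A \right)} = 1 + 92 \cdot \frac{1}{22} = 1 + \frac{46}{11} = \frac{57}{11}$)
$\frac{1}{-63414 + \left(U - a{\left(-74 \right)}\right)} = \frac{1}{-63414 + \left(42622 - \frac{57}{11}\right)} = \frac{1}{-63414 + \frac{468785}{11}} = \frac{1}{- \frac{228769}{11}} = - \frac{11}{228769}$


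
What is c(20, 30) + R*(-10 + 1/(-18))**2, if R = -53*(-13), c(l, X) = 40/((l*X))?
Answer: 112861753/1620 ≈ 69668.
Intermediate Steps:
c(l, X) = 40/(X*l) (c(l, X) = 40/((X*l)) = 40*(1/(X*l)) = 40/(X*l))
R = 689
c(20, 30) + R*(-10 + 1/(-18))**2 = 40/(30*20) + 689*(-10 + 1/(-18))**2 = 40*(1/30)*(1/20) + 689*(-10 - 1/18)**2 = 1/15 + 689*(-181/18)**2 = 1/15 + 689*(32761/324) = 1/15 + 22572329/324 = 112861753/1620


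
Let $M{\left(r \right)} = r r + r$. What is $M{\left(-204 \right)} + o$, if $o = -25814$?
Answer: $15598$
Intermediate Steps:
$M{\left(r \right)} = r + r^{2}$ ($M{\left(r \right)} = r^{2} + r = r + r^{2}$)
$M{\left(-204 \right)} + o = - 204 \left(1 - 204\right) - 25814 = \left(-204\right) \left(-203\right) - 25814 = 41412 - 25814 = 15598$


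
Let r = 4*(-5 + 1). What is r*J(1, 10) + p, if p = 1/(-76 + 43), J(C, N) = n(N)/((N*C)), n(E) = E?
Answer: -529/33 ≈ -16.030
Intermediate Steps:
J(C, N) = 1/C (J(C, N) = N/((N*C)) = N/((C*N)) = N*(1/(C*N)) = 1/C)
p = -1/33 (p = 1/(-33) = -1/33 ≈ -0.030303)
r = -16 (r = 4*(-4) = -16)
r*J(1, 10) + p = -16/1 - 1/33 = -16*1 - 1/33 = -16 - 1/33 = -529/33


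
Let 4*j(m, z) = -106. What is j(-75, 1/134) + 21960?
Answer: 43867/2 ≈ 21934.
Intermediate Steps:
j(m, z) = -53/2 (j(m, z) = (¼)*(-106) = -53/2)
j(-75, 1/134) + 21960 = -53/2 + 21960 = 43867/2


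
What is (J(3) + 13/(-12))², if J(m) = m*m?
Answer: 9025/144 ≈ 62.674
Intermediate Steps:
J(m) = m²
(J(3) + 13/(-12))² = (3² + 13/(-12))² = (9 + 13*(-1/12))² = (9 - 13/12)² = (95/12)² = 9025/144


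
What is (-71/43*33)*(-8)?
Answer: 18744/43 ≈ 435.91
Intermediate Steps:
(-71/43*33)*(-8) = (-71*1/43*33)*(-8) = -71/43*33*(-8) = -2343/43*(-8) = 18744/43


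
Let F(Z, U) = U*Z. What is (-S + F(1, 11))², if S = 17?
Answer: 36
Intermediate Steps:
(-S + F(1, 11))² = (-1*17 + 11*1)² = (-17 + 11)² = (-6)² = 36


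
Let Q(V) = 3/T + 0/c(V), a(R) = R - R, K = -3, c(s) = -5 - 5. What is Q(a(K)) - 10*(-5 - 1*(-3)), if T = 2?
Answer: 43/2 ≈ 21.500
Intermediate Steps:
c(s) = -10
a(R) = 0
Q(V) = 3/2 (Q(V) = 3/2 + 0/(-10) = 3*(1/2) + 0*(-1/10) = 3/2 + 0 = 3/2)
Q(a(K)) - 10*(-5 - 1*(-3)) = 3/2 - 10*(-5 - 1*(-3)) = 3/2 - 10*(-5 + 3) = 3/2 - 10*(-2) = 3/2 + 20 = 43/2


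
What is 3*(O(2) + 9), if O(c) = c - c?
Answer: 27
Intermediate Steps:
O(c) = 0
3*(O(2) + 9) = 3*(0 + 9) = 3*9 = 27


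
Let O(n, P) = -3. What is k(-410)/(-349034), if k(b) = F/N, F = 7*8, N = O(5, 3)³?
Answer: 4/673137 ≈ 5.9423e-6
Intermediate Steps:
N = -27 (N = (-3)³ = -27)
F = 56
k(b) = -56/27 (k(b) = 56/(-27) = 56*(-1/27) = -56/27)
k(-410)/(-349034) = -56/27/(-349034) = -56/27*(-1/349034) = 4/673137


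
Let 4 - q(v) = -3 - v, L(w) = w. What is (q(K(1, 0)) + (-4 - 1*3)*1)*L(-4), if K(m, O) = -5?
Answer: 20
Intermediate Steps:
q(v) = 7 + v (q(v) = 4 - (-3 - v) = 4 + (3 + v) = 7 + v)
(q(K(1, 0)) + (-4 - 1*3)*1)*L(-4) = ((7 - 5) + (-4 - 1*3)*1)*(-4) = (2 + (-4 - 3)*1)*(-4) = (2 - 7*1)*(-4) = (2 - 7)*(-4) = -5*(-4) = 20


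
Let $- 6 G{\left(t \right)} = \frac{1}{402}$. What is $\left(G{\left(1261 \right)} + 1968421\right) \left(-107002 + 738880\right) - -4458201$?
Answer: $\frac{500010165795965}{402} \approx 1.2438 \cdot 10^{12}$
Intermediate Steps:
$G{\left(t \right)} = - \frac{1}{2412}$ ($G{\left(t \right)} = - \frac{1}{6 \cdot 402} = \left(- \frac{1}{6}\right) \frac{1}{402} = - \frac{1}{2412}$)
$\left(G{\left(1261 \right)} + 1968421\right) \left(-107002 + 738880\right) - -4458201 = \left(- \frac{1}{2412} + 1968421\right) \left(-107002 + 738880\right) - -4458201 = \frac{4747831451}{2412} \cdot 631878 + 4458201 = \frac{500008373599163}{402} + 4458201 = \frac{500010165795965}{402}$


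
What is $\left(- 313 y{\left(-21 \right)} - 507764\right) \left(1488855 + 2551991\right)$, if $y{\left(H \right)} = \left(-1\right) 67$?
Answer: $-1967055546878$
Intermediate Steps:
$y{\left(H \right)} = -67$
$\left(- 313 y{\left(-21 \right)} - 507764\right) \left(1488855 + 2551991\right) = \left(\left(-313\right) \left(-67\right) - 507764\right) \left(1488855 + 2551991\right) = \left(20971 - 507764\right) 4040846 = \left(-486793\right) 4040846 = -1967055546878$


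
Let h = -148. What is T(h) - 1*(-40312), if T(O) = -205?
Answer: 40107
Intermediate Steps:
T(h) - 1*(-40312) = -205 - 1*(-40312) = -205 + 40312 = 40107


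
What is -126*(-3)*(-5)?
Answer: -1890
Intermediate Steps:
-126*(-3)*(-5) = -14*(-27)*(-5) = 378*(-5) = -1890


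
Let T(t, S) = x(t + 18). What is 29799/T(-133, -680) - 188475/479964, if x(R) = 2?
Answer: 2383678381/159988 ≈ 14899.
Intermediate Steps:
T(t, S) = 2
29799/T(-133, -680) - 188475/479964 = 29799/2 - 188475/479964 = 29799*(1/2) - 188475*1/479964 = 29799/2 - 62825/159988 = 2383678381/159988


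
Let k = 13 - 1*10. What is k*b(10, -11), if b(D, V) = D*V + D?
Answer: -300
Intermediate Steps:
b(D, V) = D + D*V
k = 3 (k = 13 - 10 = 3)
k*b(10, -11) = 3*(10*(1 - 11)) = 3*(10*(-10)) = 3*(-100) = -300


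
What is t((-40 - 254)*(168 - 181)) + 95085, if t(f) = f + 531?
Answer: 99438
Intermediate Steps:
t(f) = 531 + f
t((-40 - 254)*(168 - 181)) + 95085 = (531 + (-40 - 254)*(168 - 181)) + 95085 = (531 - 294*(-13)) + 95085 = (531 + 3822) + 95085 = 4353 + 95085 = 99438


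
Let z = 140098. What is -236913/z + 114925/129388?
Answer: -148499353/184969388 ≈ -0.80283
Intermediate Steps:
-236913/z + 114925/129388 = -236913/140098 + 114925/129388 = -148499353/184969388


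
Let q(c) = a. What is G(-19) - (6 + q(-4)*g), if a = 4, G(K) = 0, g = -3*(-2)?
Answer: -30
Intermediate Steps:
g = 6
q(c) = 4
G(-19) - (6 + q(-4)*g) = 0 - (6 + 4*6) = 0 - (6 + 24) = 0 - 1*30 = 0 - 30 = -30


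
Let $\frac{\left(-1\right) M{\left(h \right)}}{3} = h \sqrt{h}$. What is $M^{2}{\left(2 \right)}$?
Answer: $72$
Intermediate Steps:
$M{\left(h \right)} = - 3 h^{\frac{3}{2}}$ ($M{\left(h \right)} = - 3 h \sqrt{h} = - 3 h^{\frac{3}{2}}$)
$M^{2}{\left(2 \right)} = \left(- 3 \cdot 2^{\frac{3}{2}}\right)^{2} = \left(- 3 \cdot 2 \sqrt{2}\right)^{2} = \left(- 6 \sqrt{2}\right)^{2} = 72$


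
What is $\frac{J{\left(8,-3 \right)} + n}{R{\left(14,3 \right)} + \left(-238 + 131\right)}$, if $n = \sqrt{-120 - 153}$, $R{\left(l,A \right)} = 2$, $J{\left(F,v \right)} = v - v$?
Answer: $- \frac{i \sqrt{273}}{105} \approx - 0.15736 i$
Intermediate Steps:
$J{\left(F,v \right)} = 0$
$n = i \sqrt{273}$ ($n = \sqrt{-273} = i \sqrt{273} \approx 16.523 i$)
$\frac{J{\left(8,-3 \right)} + n}{R{\left(14,3 \right)} + \left(-238 + 131\right)} = \frac{0 + i \sqrt{273}}{2 + \left(-238 + 131\right)} = \frac{i \sqrt{273}}{2 - 107} = \frac{i \sqrt{273}}{-105} = i \sqrt{273} \left(- \frac{1}{105}\right) = - \frac{i \sqrt{273}}{105}$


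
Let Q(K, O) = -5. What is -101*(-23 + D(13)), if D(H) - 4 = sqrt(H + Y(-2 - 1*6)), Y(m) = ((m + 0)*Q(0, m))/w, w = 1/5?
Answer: 1919 - 101*sqrt(213) ≈ 444.95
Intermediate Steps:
w = 1/5 ≈ 0.20000
Y(m) = -25*m (Y(m) = ((m + 0)*(-5))/(1/5) = (m*(-5))*5 = -5*m*5 = -25*m)
D(H) = 4 + sqrt(200 + H) (D(H) = 4 + sqrt(H - 25*(-2 - 1*6)) = 4 + sqrt(H - 25*(-2 - 6)) = 4 + sqrt(H - 25*(-8)) = 4 + sqrt(H + 200) = 4 + sqrt(200 + H))
-101*(-23 + D(13)) = -101*(-23 + (4 + sqrt(200 + 13))) = -101*(-23 + (4 + sqrt(213))) = -101*(-19 + sqrt(213)) = 1919 - 101*sqrt(213)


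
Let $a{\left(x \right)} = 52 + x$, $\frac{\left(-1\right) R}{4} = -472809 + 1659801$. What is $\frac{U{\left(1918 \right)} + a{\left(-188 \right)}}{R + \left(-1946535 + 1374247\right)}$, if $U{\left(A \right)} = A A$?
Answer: $- \frac{919647}{1330064} \approx -0.69143$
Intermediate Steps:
$R = -4747968$ ($R = - 4 \left(-472809 + 1659801\right) = \left(-4\right) 1186992 = -4747968$)
$U{\left(A \right)} = A^{2}$
$\frac{U{\left(1918 \right)} + a{\left(-188 \right)}}{R + \left(-1946535 + 1374247\right)} = \frac{1918^{2} + \left(52 - 188\right)}{-4747968 + \left(-1946535 + 1374247\right)} = \frac{3678724 - 136}{-4747968 - 572288} = \frac{3678588}{-5320256} = 3678588 \left(- \frac{1}{5320256}\right) = - \frac{919647}{1330064}$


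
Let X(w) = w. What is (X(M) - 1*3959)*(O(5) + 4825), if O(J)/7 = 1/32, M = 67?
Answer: -150238011/8 ≈ -1.8780e+7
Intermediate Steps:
O(J) = 7/32
(X(M) - 1*3959)*(O(5) + 4825) = (67 - 1*3959)*(7/32 + 4825) = (67 - 3959)*(154407/32) = -3892*154407/32 = -150238011/8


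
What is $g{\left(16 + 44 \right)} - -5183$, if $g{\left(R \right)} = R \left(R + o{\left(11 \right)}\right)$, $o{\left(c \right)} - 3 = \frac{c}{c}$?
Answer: $9023$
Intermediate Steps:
$o{\left(c \right)} = 4$ ($o{\left(c \right)} = 3 + \frac{c}{c} = 3 + 1 = 4$)
$g{\left(R \right)} = R \left(4 + R\right)$ ($g{\left(R \right)} = R \left(R + 4\right) = R \left(4 + R\right)$)
$g{\left(16 + 44 \right)} - -5183 = \left(16 + 44\right) \left(4 + \left(16 + 44\right)\right) - -5183 = 60 \left(4 + 60\right) + 5183 = 60 \cdot 64 + 5183 = 3840 + 5183 = 9023$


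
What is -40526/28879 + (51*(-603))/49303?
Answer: -2886169265/1423821337 ≈ -2.0271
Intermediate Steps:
-40526/28879 + (51*(-603))/49303 = -40526*1/28879 - 30753*1/49303 = -40526/28879 - 30753/49303 = -2886169265/1423821337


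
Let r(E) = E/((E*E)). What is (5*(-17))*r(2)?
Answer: -85/2 ≈ -42.500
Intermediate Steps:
r(E) = 1/E (r(E) = E/(E²) = E/E² = 1/E)
(5*(-17))*r(2) = (5*(-17))/2 = -85*½ = -85/2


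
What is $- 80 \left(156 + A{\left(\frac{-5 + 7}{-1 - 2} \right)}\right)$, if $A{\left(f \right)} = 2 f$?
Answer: $- \frac{37120}{3} \approx -12373.0$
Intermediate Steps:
$- 80 \left(156 + A{\left(\frac{-5 + 7}{-1 - 2} \right)}\right) = - 80 \left(156 + 2 \frac{-5 + 7}{-1 - 2}\right) = - 80 \left(156 + 2 \frac{2}{-3}\right) = - 80 \left(156 + 2 \cdot 2 \left(- \frac{1}{3}\right)\right) = - 80 \left(156 + 2 \left(- \frac{2}{3}\right)\right) = - 80 \left(156 - \frac{4}{3}\right) = \left(-80\right) \frac{464}{3} = - \frac{37120}{3}$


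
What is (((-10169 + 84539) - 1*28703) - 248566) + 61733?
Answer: -141166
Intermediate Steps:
(((-10169 + 84539) - 1*28703) - 248566) + 61733 = ((74370 - 28703) - 248566) + 61733 = (45667 - 248566) + 61733 = -202899 + 61733 = -141166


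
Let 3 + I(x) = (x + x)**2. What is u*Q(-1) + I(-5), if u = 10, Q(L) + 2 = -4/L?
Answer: 117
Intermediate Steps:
Q(L) = -2 - 4/L
I(x) = -3 + 4*x**2 (I(x) = -3 + (x + x)**2 = -3 + (2*x)**2 = -3 + 4*x**2)
u*Q(-1) + I(-5) = 10*(-2 - 4/(-1)) + (-3 + 4*(-5)**2) = 10*(-2 - 4*(-1)) + (-3 + 4*25) = 10*(-2 + 4) + (-3 + 100) = 10*2 + 97 = 20 + 97 = 117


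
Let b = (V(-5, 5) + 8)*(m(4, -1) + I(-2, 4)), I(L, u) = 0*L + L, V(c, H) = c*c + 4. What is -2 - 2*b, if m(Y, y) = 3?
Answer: -76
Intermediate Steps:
V(c, H) = 4 + c² (V(c, H) = c² + 4 = 4 + c²)
I(L, u) = L (I(L, u) = 0 + L = L)
b = 37 (b = ((4 + (-5)²) + 8)*(3 - 2) = ((4 + 25) + 8)*1 = (29 + 8)*1 = 37*1 = 37)
-2 - 2*b = -2 - 2*37 = -2 - 74 = -76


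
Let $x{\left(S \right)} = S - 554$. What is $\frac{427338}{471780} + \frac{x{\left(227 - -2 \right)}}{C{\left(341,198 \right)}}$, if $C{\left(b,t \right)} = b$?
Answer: $- \frac{422569}{8937610} \approx -0.04728$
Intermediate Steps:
$x{\left(S \right)} = -554 + S$
$\frac{427338}{471780} + \frac{x{\left(227 - -2 \right)}}{C{\left(341,198 \right)}} = \frac{427338}{471780} + \frac{-554 + \left(227 - -2\right)}{341} = 427338 \cdot \frac{1}{471780} + \left(-554 + \left(227 + 2\right)\right) \frac{1}{341} = \frac{23741}{26210} + \left(-554 + 229\right) \frac{1}{341} = \frac{23741}{26210} - \frac{325}{341} = - \frac{422569}{8937610}$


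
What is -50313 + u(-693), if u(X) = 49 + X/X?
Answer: -50263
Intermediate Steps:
u(X) = 50 (u(X) = 49 + 1 = 50)
-50313 + u(-693) = -50313 + 50 = -50263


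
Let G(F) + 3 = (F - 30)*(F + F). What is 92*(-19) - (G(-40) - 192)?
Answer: -7153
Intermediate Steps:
G(F) = -3 + 2*F*(-30 + F) (G(F) = -3 + (F - 30)*(F + F) = -3 + (-30 + F)*(2*F) = -3 + 2*F*(-30 + F))
92*(-19) - (G(-40) - 192) = 92*(-19) - ((-3 - 60*(-40) + 2*(-40)²) - 192) = -1748 - ((-3 + 2400 + 2*1600) - 192) = -1748 - ((-3 + 2400 + 3200) - 192) = -1748 - (5597 - 192) = -1748 - 1*5405 = -1748 - 5405 = -7153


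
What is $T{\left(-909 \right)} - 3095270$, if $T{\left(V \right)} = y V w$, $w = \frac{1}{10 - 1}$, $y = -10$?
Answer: $-3094260$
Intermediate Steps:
$w = \frac{1}{9} \approx 0.11111$
$T{\left(V \right)} = - \frac{10 V}{9}$ ($T{\left(V \right)} = - 10 V \frac{1}{9} = - \frac{10 V}{9}$)
$T{\left(-909 \right)} - 3095270 = \left(- \frac{10}{9}\right) \left(-909\right) - 3095270 = 1010 - 3095270 = -3094260$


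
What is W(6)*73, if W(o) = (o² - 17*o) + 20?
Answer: -3358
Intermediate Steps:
W(o) = 20 + o² - 17*o
W(6)*73 = (20 + 6² - 17*6)*73 = (20 + 36 - 102)*73 = -46*73 = -3358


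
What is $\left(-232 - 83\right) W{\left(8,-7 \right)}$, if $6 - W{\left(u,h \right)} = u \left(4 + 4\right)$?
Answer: $18270$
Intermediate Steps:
$W{\left(u,h \right)} = 6 - 8 u$ ($W{\left(u,h \right)} = 6 - u \left(4 + 4\right) = 6 - u 8 = 6 - 8 u$)
$\left(-232 - 83\right) W{\left(8,-7 \right)} = \left(-232 - 83\right) \left(6 - 64\right) = - 315 \left(6 - 64\right) = \left(-315\right) \left(-58\right) = 18270$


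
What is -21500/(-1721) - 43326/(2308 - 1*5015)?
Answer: 132764546/4658747 ≈ 28.498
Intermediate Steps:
-21500/(-1721) - 43326/(2308 - 1*5015) = -21500*(-1/1721) - 43326/(2308 - 5015) = 21500/1721 - 43326/(-2707) = 21500/1721 - 43326*(-1/2707) = 21500/1721 + 43326/2707 = 132764546/4658747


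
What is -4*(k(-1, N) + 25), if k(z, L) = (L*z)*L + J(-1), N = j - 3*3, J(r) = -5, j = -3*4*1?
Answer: 1684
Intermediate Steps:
j = -12 (j = -12*1 = -12)
N = -21 (N = -12 - 3*3 = -12 - 9 = -21)
k(z, L) = -5 + z*L² (k(z, L) = (L*z)*L - 5 = z*L² - 5 = -5 + z*L²)
-4*(k(-1, N) + 25) = -4*((-5 - 1*(-21)²) + 25) = -4*((-5 - 1*441) + 25) = -4*((-5 - 441) + 25) = -4*(-446 + 25) = -4*(-421) = 1684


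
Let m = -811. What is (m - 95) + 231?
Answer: -675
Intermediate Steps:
(m - 95) + 231 = (-811 - 95) + 231 = -906 + 231 = -675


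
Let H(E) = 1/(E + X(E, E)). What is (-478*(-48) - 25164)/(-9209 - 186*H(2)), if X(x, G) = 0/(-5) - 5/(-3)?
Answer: 24420/101857 ≈ 0.23975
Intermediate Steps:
X(x, G) = 5/3 (X(x, G) = 0*(-1/5) - 5*(-1/3) = 0 + 5/3 = 5/3)
H(E) = 1/(5/3 + E) (H(E) = 1/(E + 5/3) = 1/(5/3 + E))
(-478*(-48) - 25164)/(-9209 - 186*H(2)) = (-478*(-48) - 25164)/(-9209 - 558/(5 + 3*2)) = (22944 - 25164)/(-9209 - 558/(5 + 6)) = -2220/(-9209 - 558/11) = -2220/(-101857/11) = -2220*(-11/101857) = 24420/101857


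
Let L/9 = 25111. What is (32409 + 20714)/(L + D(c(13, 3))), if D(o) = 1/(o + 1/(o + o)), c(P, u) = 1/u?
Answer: 584353/2485995 ≈ 0.23506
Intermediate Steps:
L = 225999 (L = 9*25111 = 225999)
D(o) = 1/(o + 1/(2*o))
(32409 + 20714)/(L + D(c(13, 3))) = (32409 + 20714)/(225999 + 2/(3*(1 + 2*(1/3)²))) = 53123/(225999 + 2*(⅓)/(1 + 2*(⅓)²)) = 53123/(225999 + 2*(⅓)/(1 + 2*(⅑))) = 53123/(225999 + 2*(⅓)/(1 + 2/9)) = 53123/(225999 + 2*(⅓)/(11/9)) = 53123/(225999 + 2*(⅓)*(9/11)) = 53123/(225999 + 6/11) = 53123/(2485995/11) = 53123*(11/2485995) = 584353/2485995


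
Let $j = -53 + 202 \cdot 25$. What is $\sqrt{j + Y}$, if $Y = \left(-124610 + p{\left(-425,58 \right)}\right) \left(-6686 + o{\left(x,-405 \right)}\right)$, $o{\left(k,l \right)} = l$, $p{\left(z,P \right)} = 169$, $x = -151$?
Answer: $16 \sqrt{3446938} \approx 29706.0$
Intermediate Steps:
$Y = 882411131$ ($Y = \left(-124610 + 169\right) \left(-6686 - 405\right) = \left(-124441\right) \left(-7091\right) = 882411131$)
$j = 4997$ ($j = -53 + 5050 = 4997$)
$\sqrt{j + Y} = \sqrt{4997 + 882411131} = \sqrt{882416128} = 16 \sqrt{3446938}$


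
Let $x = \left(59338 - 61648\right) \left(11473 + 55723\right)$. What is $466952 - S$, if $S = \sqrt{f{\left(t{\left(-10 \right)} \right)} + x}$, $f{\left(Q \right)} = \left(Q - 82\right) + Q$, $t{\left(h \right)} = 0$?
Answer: $466952 - i \sqrt{155222842} \approx 4.6695 \cdot 10^{5} - 12459.0 i$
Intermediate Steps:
$x = -155222760$ ($x = \left(-2310\right) 67196 = -155222760$)
$f{\left(Q \right)} = -82 + 2 Q$ ($f{\left(Q \right)} = \left(Q - 82\right) + Q = \left(-82 + Q\right) + Q = -82 + 2 Q$)
$S = i \sqrt{155222842}$ ($S = \sqrt{\left(-82 + 2 \cdot 0\right) - 155222760} = \sqrt{\left(-82 + 0\right) - 155222760} = \sqrt{-82 - 155222760} = \sqrt{-155222842} = i \sqrt{155222842} \approx 12459.0 i$)
$466952 - S = 466952 - i \sqrt{155222842}$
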